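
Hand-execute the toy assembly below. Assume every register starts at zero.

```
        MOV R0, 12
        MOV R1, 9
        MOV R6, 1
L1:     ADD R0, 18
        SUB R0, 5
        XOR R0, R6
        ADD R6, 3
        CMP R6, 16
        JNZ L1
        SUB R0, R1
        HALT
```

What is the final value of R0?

after MOV R0, 12: R0=12
after MOV R1, 9: R1=9
after MOV R6, 1: R6=1
after ADD R0, 18: R0=12+18=30
after SUB R0, 5: R0=30-5=25
after XOR R0, R6: R0=25^1=24
after ADD R6, 3: R6=1+3=4
CMP R6, 16  (cmp 4,16)
JNZ L1: taken
after ADD R0, 18: R0=24+18=42
after SUB R0, 5: R0=42-5=37
after XOR R0, R6: R0=37^4=33
after ADD R6, 3: R6=4+3=7
CMP R6, 16  (cmp 7,16)
JNZ L1: taken
after ADD R0, 18: R0=33+18=51
after SUB R0, 5: R0=51-5=46
after XOR R0, R6: R0=46^7=41
after ADD R6, 3: R6=7+3=10
CMP R6, 16  (cmp 10,16)
JNZ L1: taken
after ADD R0, 18: R0=41+18=59
after SUB R0, 5: R0=59-5=54
after XOR R0, R6: R0=54^10=60
after ADD R6, 3: R6=10+3=13
CMP R6, 16  (cmp 13,16)
JNZ L1: taken
after ADD R0, 18: R0=60+18=78
after SUB R0, 5: R0=78-5=73
after XOR R0, R6: R0=73^13=68
after ADD R6, 3: R6=13+3=16
CMP R6, 16  (cmp 16,16)
JNZ L1: not taken
after SUB R0, R1: R0=68-9=59
halt.

59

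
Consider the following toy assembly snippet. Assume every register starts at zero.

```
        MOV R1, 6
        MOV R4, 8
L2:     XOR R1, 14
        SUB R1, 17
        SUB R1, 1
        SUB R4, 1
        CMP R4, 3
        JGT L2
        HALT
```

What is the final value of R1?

-74

MOV R1, 6 → R1=6
MOV R4, 8 → R4=8
XOR R1, 14 → R1=6^14=8
SUB R1, 17 → R1=8-17=-9
SUB R1, 1 → R1=(-9)-1=-10
SUB R4, 1 → R4=8-1=7
CMP R4, 3  (cmp 7,3)
JGT L2: taken
XOR R1, 14 → R1=(-10)^14=-8
SUB R1, 17 → R1=(-8)-17=-25
SUB R1, 1 → R1=(-25)-1=-26
SUB R4, 1 → R4=7-1=6
CMP R4, 3  (cmp 6,3)
JGT L2: taken
XOR R1, 14 → R1=(-26)^14=-24
SUB R1, 17 → R1=(-24)-17=-41
SUB R1, 1 → R1=(-41)-1=-42
SUB R4, 1 → R4=6-1=5
CMP R4, 3  (cmp 5,3)
JGT L2: taken
XOR R1, 14 → R1=(-42)^14=-40
SUB R1, 17 → R1=(-40)-17=-57
SUB R1, 1 → R1=(-57)-1=-58
SUB R4, 1 → R4=5-1=4
CMP R4, 3  (cmp 4,3)
JGT L2: taken
XOR R1, 14 → R1=(-58)^14=-56
SUB R1, 17 → R1=(-56)-17=-73
SUB R1, 1 → R1=(-73)-1=-74
SUB R4, 1 → R4=4-1=3
CMP R4, 3  (cmp 3,3)
JGT L2: not taken
halt.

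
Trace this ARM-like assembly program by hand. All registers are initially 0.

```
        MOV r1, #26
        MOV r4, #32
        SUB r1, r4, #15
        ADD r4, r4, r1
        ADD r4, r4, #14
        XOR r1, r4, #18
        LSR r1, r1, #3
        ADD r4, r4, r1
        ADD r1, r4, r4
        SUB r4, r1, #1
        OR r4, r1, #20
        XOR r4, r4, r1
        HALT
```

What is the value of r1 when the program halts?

136

r1=26
r4=32
r1=32-15=17
r4=32+17=49
r4=49+14=63
r1=63^18=45
r1=45>>3=5
r4=63+5=68
r1=68+68=136
r4=136-1=135
r4=136|20=156
r4=156^136=20
halt.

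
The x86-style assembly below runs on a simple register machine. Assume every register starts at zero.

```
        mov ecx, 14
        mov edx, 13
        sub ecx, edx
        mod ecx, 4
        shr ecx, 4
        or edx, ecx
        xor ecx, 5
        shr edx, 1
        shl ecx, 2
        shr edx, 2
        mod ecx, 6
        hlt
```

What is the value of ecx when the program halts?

ecx=14
edx=13
ecx=14-13=1
ecx=1%4=1
ecx=1>>4=0
edx=13|0=13
ecx=0^5=5
edx=13>>1=6
ecx=5<<2=20
edx=6>>2=1
ecx=20%6=2
halt.

2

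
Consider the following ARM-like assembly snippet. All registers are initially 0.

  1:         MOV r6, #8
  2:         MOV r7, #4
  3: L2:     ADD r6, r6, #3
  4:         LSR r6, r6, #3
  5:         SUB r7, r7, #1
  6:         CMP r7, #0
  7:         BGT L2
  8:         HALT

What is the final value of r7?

r6=8
r7=4
r6=8+3=11
r6=11>>3=1
r7=4-1=3
CMP r7, #0  (cmp 3,0)
BGT L2: taken
r6=1+3=4
r6=4>>3=0
r7=3-1=2
CMP r7, #0  (cmp 2,0)
BGT L2: taken
r6=0+3=3
r6=3>>3=0
r7=2-1=1
CMP r7, #0  (cmp 1,0)
BGT L2: taken
r6=0+3=3
r6=3>>3=0
r7=1-1=0
CMP r7, #0  (cmp 0,0)
BGT L2: not taken
halt.

0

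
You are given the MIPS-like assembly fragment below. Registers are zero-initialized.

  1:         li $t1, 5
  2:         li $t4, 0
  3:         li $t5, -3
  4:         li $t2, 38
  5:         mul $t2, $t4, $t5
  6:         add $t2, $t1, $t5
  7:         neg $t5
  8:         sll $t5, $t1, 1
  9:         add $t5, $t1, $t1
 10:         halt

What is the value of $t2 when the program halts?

li $t1, 5 → $t1=5
li $t4, 0 → $t4=0
li $t5, -3 → $t5=-3
li $t2, 38 → $t2=38
mul $t2, $t4, $t5 → $t2=0*(-3)=0
add $t2, $t1, $t5 → $t2=5+(-3)=2
neg $t5 → $t5=-(-3)=3
sll $t5, $t1, 1 → $t5=5<<1=10
add $t5, $t1, $t1 → $t5=5+5=10
halt.

2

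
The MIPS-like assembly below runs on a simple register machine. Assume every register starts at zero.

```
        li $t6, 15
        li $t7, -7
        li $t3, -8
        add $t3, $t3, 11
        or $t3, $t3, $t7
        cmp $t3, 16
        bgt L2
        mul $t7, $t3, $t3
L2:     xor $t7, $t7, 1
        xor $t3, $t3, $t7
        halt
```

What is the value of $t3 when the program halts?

li $t6, 15 → $t6=15
li $t7, -7 → $t7=-7
li $t3, -8 → $t3=-8
add $t3, $t3, 11 → $t3=(-8)+11=3
or $t3, $t3, $t7 → $t3=3|(-7)=-5
cmp $t3, 16  (cmp -5,16)
bgt L2: not taken
mul $t7, $t3, $t3 → $t7=(-5)*(-5)=25
xor $t7, $t7, 1 → $t7=25^1=24
xor $t3, $t3, $t7 → $t3=(-5)^24=-29
halt.

-29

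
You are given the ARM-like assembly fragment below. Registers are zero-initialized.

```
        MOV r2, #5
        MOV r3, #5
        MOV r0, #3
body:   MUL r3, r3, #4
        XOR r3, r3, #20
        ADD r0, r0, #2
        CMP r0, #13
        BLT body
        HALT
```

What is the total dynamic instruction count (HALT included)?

MOV r2, #5 → r2=5
MOV r3, #5 → r3=5
MOV r0, #3 → r0=3
MUL r3, r3, #4 → r3=5*4=20
XOR r3, r3, #20 → r3=20^20=0
ADD r0, r0, #2 → r0=3+2=5
CMP r0, #13  (cmp 5,13)
BLT body: taken
MUL r3, r3, #4 → r3=0*4=0
XOR r3, r3, #20 → r3=0^20=20
ADD r0, r0, #2 → r0=5+2=7
CMP r0, #13  (cmp 7,13)
BLT body: taken
MUL r3, r3, #4 → r3=20*4=80
XOR r3, r3, #20 → r3=80^20=68
ADD r0, r0, #2 → r0=7+2=9
CMP r0, #13  (cmp 9,13)
BLT body: taken
MUL r3, r3, #4 → r3=68*4=272
XOR r3, r3, #20 → r3=272^20=260
ADD r0, r0, #2 → r0=9+2=11
CMP r0, #13  (cmp 11,13)
BLT body: taken
MUL r3, r3, #4 → r3=260*4=1040
XOR r3, r3, #20 → r3=1040^20=1028
ADD r0, r0, #2 → r0=11+2=13
CMP r0, #13  (cmp 13,13)
BLT body: not taken
halt.
Total executed instructions: 29.

29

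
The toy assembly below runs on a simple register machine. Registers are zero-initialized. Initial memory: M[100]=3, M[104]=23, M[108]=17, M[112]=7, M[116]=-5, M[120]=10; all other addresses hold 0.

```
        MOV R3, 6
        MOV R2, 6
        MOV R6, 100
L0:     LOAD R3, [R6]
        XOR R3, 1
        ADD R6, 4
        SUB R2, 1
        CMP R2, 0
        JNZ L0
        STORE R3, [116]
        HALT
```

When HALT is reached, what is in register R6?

124

MOV R3, 6 → R3=6
MOV R2, 6 → R2=6
MOV R6, 100 → R6=100
LOAD R3, [R6] → R3=M[100]=3
XOR R3, 1 → R3=3^1=2
ADD R6, 4 → R6=100+4=104
SUB R2, 1 → R2=6-1=5
CMP R2, 0  (cmp 5,0)
JNZ L0: taken
LOAD R3, [R6] → R3=M[104]=23
XOR R3, 1 → R3=23^1=22
ADD R6, 4 → R6=104+4=108
SUB R2, 1 → R2=5-1=4
CMP R2, 0  (cmp 4,0)
JNZ L0: taken
LOAD R3, [R6] → R3=M[108]=17
XOR R3, 1 → R3=17^1=16
ADD R6, 4 → R6=108+4=112
SUB R2, 1 → R2=4-1=3
CMP R2, 0  (cmp 3,0)
JNZ L0: taken
LOAD R3, [R6] → R3=M[112]=7
XOR R3, 1 → R3=7^1=6
ADD R6, 4 → R6=112+4=116
SUB R2, 1 → R2=3-1=2
CMP R2, 0  (cmp 2,0)
JNZ L0: taken
LOAD R3, [R6] → R3=M[116]=-5
XOR R3, 1 → R3=(-5)^1=-6
ADD R6, 4 → R6=116+4=120
SUB R2, 1 → R2=2-1=1
CMP R2, 0  (cmp 1,0)
JNZ L0: taken
LOAD R3, [R6] → R3=M[120]=10
XOR R3, 1 → R3=10^1=11
ADD R6, 4 → R6=120+4=124
SUB R2, 1 → R2=1-1=0
CMP R2, 0  (cmp 0,0)
JNZ L0: not taken
STORE R3, [116] → M[116]=11
halt.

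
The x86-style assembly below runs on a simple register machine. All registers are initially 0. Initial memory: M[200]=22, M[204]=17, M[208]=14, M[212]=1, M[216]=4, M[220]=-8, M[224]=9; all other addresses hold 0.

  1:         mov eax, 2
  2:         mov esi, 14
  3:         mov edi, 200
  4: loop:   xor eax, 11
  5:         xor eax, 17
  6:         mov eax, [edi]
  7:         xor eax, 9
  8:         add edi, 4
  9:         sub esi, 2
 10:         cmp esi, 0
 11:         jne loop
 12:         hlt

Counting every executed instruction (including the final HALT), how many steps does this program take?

60

eax=2
esi=14
edi=200
eax=2^11=9
eax=9^17=24
eax=M[200]=22
eax=22^9=31
edi=200+4=204
esi=14-2=12
cmp esi, 0  (cmp 12,0)
jne loop: taken
eax=31^11=20
eax=20^17=5
eax=M[204]=17
eax=17^9=24
edi=204+4=208
esi=12-2=10
cmp esi, 0  (cmp 10,0)
jne loop: taken
eax=24^11=19
eax=19^17=2
eax=M[208]=14
eax=14^9=7
edi=208+4=212
esi=10-2=8
cmp esi, 0  (cmp 8,0)
jne loop: taken
eax=7^11=12
eax=12^17=29
eax=M[212]=1
eax=1^9=8
edi=212+4=216
esi=8-2=6
cmp esi, 0  (cmp 6,0)
jne loop: taken
eax=8^11=3
eax=3^17=18
eax=M[216]=4
eax=4^9=13
edi=216+4=220
esi=6-2=4
cmp esi, 0  (cmp 4,0)
jne loop: taken
eax=13^11=6
eax=6^17=23
eax=M[220]=-8
eax=(-8)^9=-15
edi=220+4=224
esi=4-2=2
cmp esi, 0  (cmp 2,0)
jne loop: taken
eax=(-15)^11=-6
eax=(-6)^17=-21
eax=M[224]=9
eax=9^9=0
edi=224+4=228
esi=2-2=0
cmp esi, 0  (cmp 0,0)
jne loop: not taken
halt.
Total executed instructions: 60.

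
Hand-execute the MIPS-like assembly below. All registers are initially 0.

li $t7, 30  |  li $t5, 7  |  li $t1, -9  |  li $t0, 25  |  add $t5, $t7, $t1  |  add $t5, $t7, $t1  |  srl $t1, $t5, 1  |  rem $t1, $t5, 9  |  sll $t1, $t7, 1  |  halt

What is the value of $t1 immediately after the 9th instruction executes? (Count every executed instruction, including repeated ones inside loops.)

60

$t7=30
$t5=7
$t1=-9
$t0=25
$t5=30+(-9)=21
$t5=30+(-9)=21
$t1=21>>1=10
$t1=21%9=3
$t1=30<<1=60
After step 9: $t1 = 60.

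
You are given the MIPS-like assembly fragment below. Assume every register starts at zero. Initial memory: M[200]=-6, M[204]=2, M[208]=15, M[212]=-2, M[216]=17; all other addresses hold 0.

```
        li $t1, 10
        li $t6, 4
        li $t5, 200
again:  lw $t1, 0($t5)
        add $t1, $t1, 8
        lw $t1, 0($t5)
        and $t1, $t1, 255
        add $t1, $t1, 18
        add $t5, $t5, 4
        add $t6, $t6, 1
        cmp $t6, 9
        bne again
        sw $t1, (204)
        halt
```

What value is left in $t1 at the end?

li $t1, 10 → $t1=10
li $t6, 4 → $t6=4
li $t5, 200 → $t5=200
lw $t1, 0($t5) → $t1=M[200]=-6
add $t1, $t1, 8 → $t1=(-6)+8=2
lw $t1, 0($t5) → $t1=M[200]=-6
and $t1, $t1, 255 → $t1=(-6)&255=250
add $t1, $t1, 18 → $t1=250+18=268
add $t5, $t5, 4 → $t5=200+4=204
add $t6, $t6, 1 → $t6=4+1=5
cmp $t6, 9  (cmp 5,9)
bne again: taken
lw $t1, 0($t5) → $t1=M[204]=2
add $t1, $t1, 8 → $t1=2+8=10
lw $t1, 0($t5) → $t1=M[204]=2
and $t1, $t1, 255 → $t1=2&255=2
add $t1, $t1, 18 → $t1=2+18=20
add $t5, $t5, 4 → $t5=204+4=208
add $t6, $t6, 1 → $t6=5+1=6
cmp $t6, 9  (cmp 6,9)
bne again: taken
lw $t1, 0($t5) → $t1=M[208]=15
add $t1, $t1, 8 → $t1=15+8=23
lw $t1, 0($t5) → $t1=M[208]=15
and $t1, $t1, 255 → $t1=15&255=15
add $t1, $t1, 18 → $t1=15+18=33
add $t5, $t5, 4 → $t5=208+4=212
add $t6, $t6, 1 → $t6=6+1=7
cmp $t6, 9  (cmp 7,9)
bne again: taken
lw $t1, 0($t5) → $t1=M[212]=-2
add $t1, $t1, 8 → $t1=(-2)+8=6
lw $t1, 0($t5) → $t1=M[212]=-2
and $t1, $t1, 255 → $t1=(-2)&255=254
add $t1, $t1, 18 → $t1=254+18=272
add $t5, $t5, 4 → $t5=212+4=216
add $t6, $t6, 1 → $t6=7+1=8
cmp $t6, 9  (cmp 8,9)
bne again: taken
lw $t1, 0($t5) → $t1=M[216]=17
add $t1, $t1, 8 → $t1=17+8=25
lw $t1, 0($t5) → $t1=M[216]=17
and $t1, $t1, 255 → $t1=17&255=17
add $t1, $t1, 18 → $t1=17+18=35
add $t5, $t5, 4 → $t5=216+4=220
add $t6, $t6, 1 → $t6=8+1=9
cmp $t6, 9  (cmp 9,9)
bne again: not taken
sw $t1, (204) → M[204]=35
halt.

35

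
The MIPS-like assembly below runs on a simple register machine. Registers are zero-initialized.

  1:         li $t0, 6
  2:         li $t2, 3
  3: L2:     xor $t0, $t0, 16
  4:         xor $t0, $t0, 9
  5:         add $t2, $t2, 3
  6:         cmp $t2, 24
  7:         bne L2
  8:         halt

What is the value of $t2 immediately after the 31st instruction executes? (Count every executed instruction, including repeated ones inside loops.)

after li $t0, 6: $t0=6
after li $t2, 3: $t2=3
after xor $t0, $t0, 16: $t0=6^16=22
after xor $t0, $t0, 9: $t0=22^9=31
after add $t2, $t2, 3: $t2=3+3=6
cmp $t2, 24  (cmp 6,24)
bne L2: taken
after xor $t0, $t0, 16: $t0=31^16=15
after xor $t0, $t0, 9: $t0=15^9=6
after add $t2, $t2, 3: $t2=6+3=9
cmp $t2, 24  (cmp 9,24)
bne L2: taken
after xor $t0, $t0, 16: $t0=6^16=22
after xor $t0, $t0, 9: $t0=22^9=31
after add $t2, $t2, 3: $t2=9+3=12
cmp $t2, 24  (cmp 12,24)
bne L2: taken
after xor $t0, $t0, 16: $t0=31^16=15
after xor $t0, $t0, 9: $t0=15^9=6
after add $t2, $t2, 3: $t2=12+3=15
cmp $t2, 24  (cmp 15,24)
bne L2: taken
after xor $t0, $t0, 16: $t0=6^16=22
after xor $t0, $t0, 9: $t0=22^9=31
after add $t2, $t2, 3: $t2=15+3=18
cmp $t2, 24  (cmp 18,24)
bne L2: taken
after xor $t0, $t0, 16: $t0=31^16=15
after xor $t0, $t0, 9: $t0=15^9=6
after add $t2, $t2, 3: $t2=18+3=21
cmp $t2, 24  (cmp 21,24)
After step 31: $t2 = 21.

21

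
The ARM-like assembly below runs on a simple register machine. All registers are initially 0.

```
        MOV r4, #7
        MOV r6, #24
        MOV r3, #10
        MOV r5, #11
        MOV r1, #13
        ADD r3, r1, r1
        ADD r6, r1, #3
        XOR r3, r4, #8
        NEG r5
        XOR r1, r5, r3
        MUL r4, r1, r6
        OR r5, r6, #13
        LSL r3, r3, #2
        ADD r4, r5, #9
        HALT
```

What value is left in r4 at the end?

38

after MOV r4, #7: r4=7
after MOV r6, #24: r6=24
after MOV r3, #10: r3=10
after MOV r5, #11: r5=11
after MOV r1, #13: r1=13
after ADD r3, r1, r1: r3=13+13=26
after ADD r6, r1, #3: r6=13+3=16
after XOR r3, r4, #8: r3=7^8=15
after NEG r5: r5=-(11)=-11
after XOR r1, r5, r3: r1=(-11)^15=-6
after MUL r4, r1, r6: r4=(-6)*16=-96
after OR r5, r6, #13: r5=16|13=29
after LSL r3, r3, #2: r3=15<<2=60
after ADD r4, r5, #9: r4=29+9=38
halt.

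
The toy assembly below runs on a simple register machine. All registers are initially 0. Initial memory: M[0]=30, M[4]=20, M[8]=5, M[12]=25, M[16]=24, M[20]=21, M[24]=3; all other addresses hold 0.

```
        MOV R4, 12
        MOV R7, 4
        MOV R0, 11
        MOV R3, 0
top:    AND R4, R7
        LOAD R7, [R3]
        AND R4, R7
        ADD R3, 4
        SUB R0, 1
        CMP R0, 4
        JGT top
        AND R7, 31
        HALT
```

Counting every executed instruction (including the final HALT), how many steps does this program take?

R4=12
R7=4
R0=11
R3=0
R4=12&4=4
R7=M[0]=30
R4=4&30=4
R3=0+4=4
R0=11-1=10
CMP R0, 4  (cmp 10,4)
JGT top: taken
R4=4&30=4
R7=M[4]=20
R4=4&20=4
R3=4+4=8
R0=10-1=9
CMP R0, 4  (cmp 9,4)
JGT top: taken
R4=4&20=4
R7=M[8]=5
R4=4&5=4
R3=8+4=12
R0=9-1=8
CMP R0, 4  (cmp 8,4)
JGT top: taken
R4=4&5=4
R7=M[12]=25
R4=4&25=0
R3=12+4=16
R0=8-1=7
CMP R0, 4  (cmp 7,4)
JGT top: taken
R4=0&25=0
R7=M[16]=24
R4=0&24=0
R3=16+4=20
R0=7-1=6
CMP R0, 4  (cmp 6,4)
JGT top: taken
R4=0&24=0
R7=M[20]=21
R4=0&21=0
R3=20+4=24
R0=6-1=5
CMP R0, 4  (cmp 5,4)
JGT top: taken
R4=0&21=0
R7=M[24]=3
R4=0&3=0
R3=24+4=28
R0=5-1=4
CMP R0, 4  (cmp 4,4)
JGT top: not taken
R7=3&31=3
halt.
Total executed instructions: 55.

55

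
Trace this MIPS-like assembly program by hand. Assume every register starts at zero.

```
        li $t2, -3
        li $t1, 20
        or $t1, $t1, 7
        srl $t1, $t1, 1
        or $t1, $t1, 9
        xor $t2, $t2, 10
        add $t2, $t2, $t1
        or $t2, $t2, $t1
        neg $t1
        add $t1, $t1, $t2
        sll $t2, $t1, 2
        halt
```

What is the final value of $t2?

0

after li $t2, -3: $t2=-3
after li $t1, 20: $t1=20
after or $t1, $t1, 7: $t1=20|7=23
after srl $t1, $t1, 1: $t1=23>>1=11
after or $t1, $t1, 9: $t1=11|9=11
after xor $t2, $t2, 10: $t2=(-3)^10=-9
after add $t2, $t2, $t1: $t2=(-9)+11=2
after or $t2, $t2, $t1: $t2=2|11=11
after neg $t1: $t1=-(11)=-11
after add $t1, $t1, $t2: $t1=(-11)+11=0
after sll $t2, $t1, 2: $t2=0<<2=0
halt.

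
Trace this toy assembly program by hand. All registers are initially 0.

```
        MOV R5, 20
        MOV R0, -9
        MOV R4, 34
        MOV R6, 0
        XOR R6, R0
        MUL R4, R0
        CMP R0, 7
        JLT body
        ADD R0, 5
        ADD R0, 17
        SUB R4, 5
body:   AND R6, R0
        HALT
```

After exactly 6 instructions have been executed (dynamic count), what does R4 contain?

-306

R5=20
R0=-9
R4=34
R6=0
R6=0^(-9)=-9
R4=34*(-9)=-306
After step 6: R4 = -306.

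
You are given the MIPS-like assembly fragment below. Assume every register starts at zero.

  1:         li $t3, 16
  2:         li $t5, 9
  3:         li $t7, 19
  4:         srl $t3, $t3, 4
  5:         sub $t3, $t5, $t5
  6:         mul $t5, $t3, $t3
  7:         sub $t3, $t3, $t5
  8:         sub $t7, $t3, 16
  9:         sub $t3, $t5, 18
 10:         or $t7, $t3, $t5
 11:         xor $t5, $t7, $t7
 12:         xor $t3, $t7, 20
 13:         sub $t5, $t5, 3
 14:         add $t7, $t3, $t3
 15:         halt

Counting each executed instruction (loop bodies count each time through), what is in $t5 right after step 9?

li $t3, 16 → $t3=16
li $t5, 9 → $t5=9
li $t7, 19 → $t7=19
srl $t3, $t3, 4 → $t3=16>>4=1
sub $t3, $t5, $t5 → $t3=9-9=0
mul $t5, $t3, $t3 → $t5=0*0=0
sub $t3, $t3, $t5 → $t3=0-0=0
sub $t7, $t3, 16 → $t7=0-16=-16
sub $t3, $t5, 18 → $t3=0-18=-18
After step 9: $t5 = 0.

0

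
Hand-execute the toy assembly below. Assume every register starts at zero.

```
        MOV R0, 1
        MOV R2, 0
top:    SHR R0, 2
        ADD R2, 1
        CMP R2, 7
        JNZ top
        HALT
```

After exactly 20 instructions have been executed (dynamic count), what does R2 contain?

5

R0=1
R2=0
R0=1>>2=0
R2=0+1=1
CMP R2, 7  (cmp 1,7)
JNZ top: taken
R0=0>>2=0
R2=1+1=2
CMP R2, 7  (cmp 2,7)
JNZ top: taken
R0=0>>2=0
R2=2+1=3
CMP R2, 7  (cmp 3,7)
JNZ top: taken
R0=0>>2=0
R2=3+1=4
CMP R2, 7  (cmp 4,7)
JNZ top: taken
R0=0>>2=0
R2=4+1=5
After step 20: R2 = 5.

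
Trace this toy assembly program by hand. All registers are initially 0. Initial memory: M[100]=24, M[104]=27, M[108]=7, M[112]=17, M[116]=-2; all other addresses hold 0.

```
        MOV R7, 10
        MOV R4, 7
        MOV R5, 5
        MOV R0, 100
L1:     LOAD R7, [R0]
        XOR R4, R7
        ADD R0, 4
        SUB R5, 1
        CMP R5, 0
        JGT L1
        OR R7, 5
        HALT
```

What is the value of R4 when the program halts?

-20

MOV R7, 10 → R7=10
MOV R4, 7 → R4=7
MOV R5, 5 → R5=5
MOV R0, 100 → R0=100
LOAD R7, [R0] → R7=M[100]=24
XOR R4, R7 → R4=7^24=31
ADD R0, 4 → R0=100+4=104
SUB R5, 1 → R5=5-1=4
CMP R5, 0  (cmp 4,0)
JGT L1: taken
LOAD R7, [R0] → R7=M[104]=27
XOR R4, R7 → R4=31^27=4
ADD R0, 4 → R0=104+4=108
SUB R5, 1 → R5=4-1=3
CMP R5, 0  (cmp 3,0)
JGT L1: taken
LOAD R7, [R0] → R7=M[108]=7
XOR R4, R7 → R4=4^7=3
ADD R0, 4 → R0=108+4=112
SUB R5, 1 → R5=3-1=2
CMP R5, 0  (cmp 2,0)
JGT L1: taken
LOAD R7, [R0] → R7=M[112]=17
XOR R4, R7 → R4=3^17=18
ADD R0, 4 → R0=112+4=116
SUB R5, 1 → R5=2-1=1
CMP R5, 0  (cmp 1,0)
JGT L1: taken
LOAD R7, [R0] → R7=M[116]=-2
XOR R4, R7 → R4=18^(-2)=-20
ADD R0, 4 → R0=116+4=120
SUB R5, 1 → R5=1-1=0
CMP R5, 0  (cmp 0,0)
JGT L1: not taken
OR R7, 5 → R7=(-2)|5=-1
halt.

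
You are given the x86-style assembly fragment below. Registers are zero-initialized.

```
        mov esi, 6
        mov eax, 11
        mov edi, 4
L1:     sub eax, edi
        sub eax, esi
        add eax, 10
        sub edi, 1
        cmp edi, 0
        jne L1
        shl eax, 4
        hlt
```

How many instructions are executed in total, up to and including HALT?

29

esi=6
eax=11
edi=4
eax=11-4=7
eax=7-6=1
eax=1+10=11
edi=4-1=3
cmp edi, 0  (cmp 3,0)
jne L1: taken
eax=11-3=8
eax=8-6=2
eax=2+10=12
edi=3-1=2
cmp edi, 0  (cmp 2,0)
jne L1: taken
eax=12-2=10
eax=10-6=4
eax=4+10=14
edi=2-1=1
cmp edi, 0  (cmp 1,0)
jne L1: taken
eax=14-1=13
eax=13-6=7
eax=7+10=17
edi=1-1=0
cmp edi, 0  (cmp 0,0)
jne L1: not taken
eax=17<<4=272
halt.
Total executed instructions: 29.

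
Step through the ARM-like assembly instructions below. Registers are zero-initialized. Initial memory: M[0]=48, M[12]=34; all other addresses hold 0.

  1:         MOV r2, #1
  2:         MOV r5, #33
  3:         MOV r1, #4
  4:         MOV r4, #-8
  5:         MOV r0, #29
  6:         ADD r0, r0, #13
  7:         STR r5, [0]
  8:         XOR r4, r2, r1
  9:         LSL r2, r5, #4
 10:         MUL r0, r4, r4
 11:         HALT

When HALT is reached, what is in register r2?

MOV r2, #1 → r2=1
MOV r5, #33 → r5=33
MOV r1, #4 → r1=4
MOV r4, #-8 → r4=-8
MOV r0, #29 → r0=29
ADD r0, r0, #13 → r0=29+13=42
STR r5, [0] → M[0]=33
XOR r4, r2, r1 → r4=1^4=5
LSL r2, r5, #4 → r2=33<<4=528
MUL r0, r4, r4 → r0=5*5=25
halt.

528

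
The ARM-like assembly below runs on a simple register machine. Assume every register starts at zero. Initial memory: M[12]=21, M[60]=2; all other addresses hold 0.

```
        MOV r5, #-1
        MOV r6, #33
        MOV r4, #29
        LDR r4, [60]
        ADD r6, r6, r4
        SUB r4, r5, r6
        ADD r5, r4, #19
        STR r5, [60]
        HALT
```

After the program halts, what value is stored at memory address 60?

-17

r5=-1
r6=33
r4=29
r4=M[60]=2
r6=33+2=35
r4=(-1)-35=-36
r5=(-36)+19=-17
STR r5, [60] → M[60]=-17
halt.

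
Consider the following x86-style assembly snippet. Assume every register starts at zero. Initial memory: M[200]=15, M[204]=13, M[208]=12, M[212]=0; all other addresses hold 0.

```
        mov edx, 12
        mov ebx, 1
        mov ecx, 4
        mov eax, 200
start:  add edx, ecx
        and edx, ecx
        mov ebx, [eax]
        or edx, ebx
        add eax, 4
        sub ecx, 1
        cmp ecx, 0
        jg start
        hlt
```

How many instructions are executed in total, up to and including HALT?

37

after mov edx, 12: edx=12
after mov ebx, 1: ebx=1
after mov ecx, 4: ecx=4
after mov eax, 200: eax=200
after add edx, ecx: edx=12+4=16
after and edx, ecx: edx=16&4=0
after mov ebx, [eax]: ebx=M[200]=15
after or edx, ebx: edx=0|15=15
after add eax, 4: eax=200+4=204
after sub ecx, 1: ecx=4-1=3
cmp ecx, 0  (cmp 3,0)
jg start: taken
after add edx, ecx: edx=15+3=18
after and edx, ecx: edx=18&3=2
after mov ebx, [eax]: ebx=M[204]=13
after or edx, ebx: edx=2|13=15
after add eax, 4: eax=204+4=208
after sub ecx, 1: ecx=3-1=2
cmp ecx, 0  (cmp 2,0)
jg start: taken
after add edx, ecx: edx=15+2=17
after and edx, ecx: edx=17&2=0
after mov ebx, [eax]: ebx=M[208]=12
after or edx, ebx: edx=0|12=12
after add eax, 4: eax=208+4=212
after sub ecx, 1: ecx=2-1=1
cmp ecx, 0  (cmp 1,0)
jg start: taken
after add edx, ecx: edx=12+1=13
after and edx, ecx: edx=13&1=1
after mov ebx, [eax]: ebx=M[212]=0
after or edx, ebx: edx=1|0=1
after add eax, 4: eax=212+4=216
after sub ecx, 1: ecx=1-1=0
cmp ecx, 0  (cmp 0,0)
jg start: not taken
halt.
Total executed instructions: 37.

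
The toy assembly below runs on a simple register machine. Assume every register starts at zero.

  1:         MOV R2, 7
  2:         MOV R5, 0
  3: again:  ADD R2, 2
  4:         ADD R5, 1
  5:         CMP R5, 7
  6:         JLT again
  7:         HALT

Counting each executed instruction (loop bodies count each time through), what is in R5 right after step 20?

MOV R2, 7 → R2=7
MOV R5, 0 → R5=0
ADD R2, 2 → R2=7+2=9
ADD R5, 1 → R5=0+1=1
CMP R5, 7  (cmp 1,7)
JLT again: taken
ADD R2, 2 → R2=9+2=11
ADD R5, 1 → R5=1+1=2
CMP R5, 7  (cmp 2,7)
JLT again: taken
ADD R2, 2 → R2=11+2=13
ADD R5, 1 → R5=2+1=3
CMP R5, 7  (cmp 3,7)
JLT again: taken
ADD R2, 2 → R2=13+2=15
ADD R5, 1 → R5=3+1=4
CMP R5, 7  (cmp 4,7)
JLT again: taken
ADD R2, 2 → R2=15+2=17
ADD R5, 1 → R5=4+1=5
After step 20: R5 = 5.

5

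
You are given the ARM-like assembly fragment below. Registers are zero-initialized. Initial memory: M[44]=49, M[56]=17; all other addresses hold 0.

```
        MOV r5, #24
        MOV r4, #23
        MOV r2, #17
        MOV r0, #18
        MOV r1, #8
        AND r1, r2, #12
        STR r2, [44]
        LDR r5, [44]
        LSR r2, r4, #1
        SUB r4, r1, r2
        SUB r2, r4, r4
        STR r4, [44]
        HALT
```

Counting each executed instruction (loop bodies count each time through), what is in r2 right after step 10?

11

r5=24
r4=23
r2=17
r0=18
r1=8
r1=17&12=0
STR r2, [44] → M[44]=17
r5=M[44]=17
r2=23>>1=11
r4=0-11=-11
After step 10: r2 = 11.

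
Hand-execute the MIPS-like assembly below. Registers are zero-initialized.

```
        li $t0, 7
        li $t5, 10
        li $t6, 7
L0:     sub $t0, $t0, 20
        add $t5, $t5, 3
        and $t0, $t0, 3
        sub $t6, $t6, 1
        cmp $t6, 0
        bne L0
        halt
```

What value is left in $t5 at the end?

after li $t0, 7: $t0=7
after li $t5, 10: $t5=10
after li $t6, 7: $t6=7
after sub $t0, $t0, 20: $t0=7-20=-13
after add $t5, $t5, 3: $t5=10+3=13
after and $t0, $t0, 3: $t0=(-13)&3=3
after sub $t6, $t6, 1: $t6=7-1=6
cmp $t6, 0  (cmp 6,0)
bne L0: taken
after sub $t0, $t0, 20: $t0=3-20=-17
after add $t5, $t5, 3: $t5=13+3=16
after and $t0, $t0, 3: $t0=(-17)&3=3
after sub $t6, $t6, 1: $t6=6-1=5
cmp $t6, 0  (cmp 5,0)
bne L0: taken
after sub $t0, $t0, 20: $t0=3-20=-17
after add $t5, $t5, 3: $t5=16+3=19
after and $t0, $t0, 3: $t0=(-17)&3=3
after sub $t6, $t6, 1: $t6=5-1=4
cmp $t6, 0  (cmp 4,0)
bne L0: taken
after sub $t0, $t0, 20: $t0=3-20=-17
after add $t5, $t5, 3: $t5=19+3=22
after and $t0, $t0, 3: $t0=(-17)&3=3
after sub $t6, $t6, 1: $t6=4-1=3
cmp $t6, 0  (cmp 3,0)
bne L0: taken
after sub $t0, $t0, 20: $t0=3-20=-17
after add $t5, $t5, 3: $t5=22+3=25
after and $t0, $t0, 3: $t0=(-17)&3=3
after sub $t6, $t6, 1: $t6=3-1=2
cmp $t6, 0  (cmp 2,0)
bne L0: taken
after sub $t0, $t0, 20: $t0=3-20=-17
after add $t5, $t5, 3: $t5=25+3=28
after and $t0, $t0, 3: $t0=(-17)&3=3
after sub $t6, $t6, 1: $t6=2-1=1
cmp $t6, 0  (cmp 1,0)
bne L0: taken
after sub $t0, $t0, 20: $t0=3-20=-17
after add $t5, $t5, 3: $t5=28+3=31
after and $t0, $t0, 3: $t0=(-17)&3=3
after sub $t6, $t6, 1: $t6=1-1=0
cmp $t6, 0  (cmp 0,0)
bne L0: not taken
halt.

31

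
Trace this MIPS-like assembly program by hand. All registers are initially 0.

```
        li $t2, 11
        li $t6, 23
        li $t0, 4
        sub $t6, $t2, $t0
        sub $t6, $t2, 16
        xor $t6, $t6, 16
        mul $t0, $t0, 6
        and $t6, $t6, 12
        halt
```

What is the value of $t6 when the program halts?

$t2=11
$t6=23
$t0=4
$t6=11-4=7
$t6=11-16=-5
$t6=(-5)^16=-21
$t0=4*6=24
$t6=(-21)&12=8
halt.

8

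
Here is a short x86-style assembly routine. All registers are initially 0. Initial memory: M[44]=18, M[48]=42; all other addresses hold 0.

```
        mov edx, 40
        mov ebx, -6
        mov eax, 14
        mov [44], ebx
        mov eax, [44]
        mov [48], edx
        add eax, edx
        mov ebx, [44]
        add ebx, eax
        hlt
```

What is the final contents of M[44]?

after mov edx, 40: edx=40
after mov ebx, -6: ebx=-6
after mov eax, 14: eax=14
mov [44], ebx → M[44]=-6
after mov eax, [44]: eax=M[44]=-6
mov [48], edx → M[48]=40
after add eax, edx: eax=(-6)+40=34
after mov ebx, [44]: ebx=M[44]=-6
after add ebx, eax: ebx=(-6)+34=28
halt.

-6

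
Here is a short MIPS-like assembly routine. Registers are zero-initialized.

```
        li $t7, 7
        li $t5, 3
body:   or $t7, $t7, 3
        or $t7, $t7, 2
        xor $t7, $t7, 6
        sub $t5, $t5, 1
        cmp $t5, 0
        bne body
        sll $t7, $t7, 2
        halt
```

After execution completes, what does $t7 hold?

4

li $t7, 7 → $t7=7
li $t5, 3 → $t5=3
or $t7, $t7, 3 → $t7=7|3=7
or $t7, $t7, 2 → $t7=7|2=7
xor $t7, $t7, 6 → $t7=7^6=1
sub $t5, $t5, 1 → $t5=3-1=2
cmp $t5, 0  (cmp 2,0)
bne body: taken
or $t7, $t7, 3 → $t7=1|3=3
or $t7, $t7, 2 → $t7=3|2=3
xor $t7, $t7, 6 → $t7=3^6=5
sub $t5, $t5, 1 → $t5=2-1=1
cmp $t5, 0  (cmp 1,0)
bne body: taken
or $t7, $t7, 3 → $t7=5|3=7
or $t7, $t7, 2 → $t7=7|2=7
xor $t7, $t7, 6 → $t7=7^6=1
sub $t5, $t5, 1 → $t5=1-1=0
cmp $t5, 0  (cmp 0,0)
bne body: not taken
sll $t7, $t7, 2 → $t7=1<<2=4
halt.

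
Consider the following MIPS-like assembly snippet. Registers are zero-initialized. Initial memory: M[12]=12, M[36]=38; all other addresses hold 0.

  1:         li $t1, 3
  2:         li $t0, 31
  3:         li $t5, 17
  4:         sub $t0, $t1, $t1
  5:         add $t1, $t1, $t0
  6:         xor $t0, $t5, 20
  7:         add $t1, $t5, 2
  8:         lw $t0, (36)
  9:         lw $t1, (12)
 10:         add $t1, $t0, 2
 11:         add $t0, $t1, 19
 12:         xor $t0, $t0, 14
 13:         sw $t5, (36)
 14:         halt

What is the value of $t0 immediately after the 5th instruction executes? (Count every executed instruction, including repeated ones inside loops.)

0

li $t1, 3 → $t1=3
li $t0, 31 → $t0=31
li $t5, 17 → $t5=17
sub $t0, $t1, $t1 → $t0=3-3=0
add $t1, $t1, $t0 → $t1=3+0=3
After step 5: $t0 = 0.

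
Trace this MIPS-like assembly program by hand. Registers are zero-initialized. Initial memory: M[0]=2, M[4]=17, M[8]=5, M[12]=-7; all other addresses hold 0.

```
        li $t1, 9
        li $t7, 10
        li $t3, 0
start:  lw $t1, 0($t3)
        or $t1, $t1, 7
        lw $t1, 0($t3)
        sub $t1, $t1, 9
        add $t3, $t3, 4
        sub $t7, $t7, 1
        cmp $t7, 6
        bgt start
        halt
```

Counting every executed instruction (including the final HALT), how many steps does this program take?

after li $t1, 9: $t1=9
after li $t7, 10: $t7=10
after li $t3, 0: $t3=0
after lw $t1, 0($t3): $t1=M[0]=2
after or $t1, $t1, 7: $t1=2|7=7
after lw $t1, 0($t3): $t1=M[0]=2
after sub $t1, $t1, 9: $t1=2-9=-7
after add $t3, $t3, 4: $t3=0+4=4
after sub $t7, $t7, 1: $t7=10-1=9
cmp $t7, 6  (cmp 9,6)
bgt start: taken
after lw $t1, 0($t3): $t1=M[4]=17
after or $t1, $t1, 7: $t1=17|7=23
after lw $t1, 0($t3): $t1=M[4]=17
after sub $t1, $t1, 9: $t1=17-9=8
after add $t3, $t3, 4: $t3=4+4=8
after sub $t7, $t7, 1: $t7=9-1=8
cmp $t7, 6  (cmp 8,6)
bgt start: taken
after lw $t1, 0($t3): $t1=M[8]=5
after or $t1, $t1, 7: $t1=5|7=7
after lw $t1, 0($t3): $t1=M[8]=5
after sub $t1, $t1, 9: $t1=5-9=-4
after add $t3, $t3, 4: $t3=8+4=12
after sub $t7, $t7, 1: $t7=8-1=7
cmp $t7, 6  (cmp 7,6)
bgt start: taken
after lw $t1, 0($t3): $t1=M[12]=-7
after or $t1, $t1, 7: $t1=(-7)|7=-1
after lw $t1, 0($t3): $t1=M[12]=-7
after sub $t1, $t1, 9: $t1=(-7)-9=-16
after add $t3, $t3, 4: $t3=12+4=16
after sub $t7, $t7, 1: $t7=7-1=6
cmp $t7, 6  (cmp 6,6)
bgt start: not taken
halt.
Total executed instructions: 36.

36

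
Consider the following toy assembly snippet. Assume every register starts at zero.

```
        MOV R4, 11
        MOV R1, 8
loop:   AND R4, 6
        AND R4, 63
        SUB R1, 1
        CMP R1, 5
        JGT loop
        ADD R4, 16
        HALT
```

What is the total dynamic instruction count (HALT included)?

after MOV R4, 11: R4=11
after MOV R1, 8: R1=8
after AND R4, 6: R4=11&6=2
after AND R4, 63: R4=2&63=2
after SUB R1, 1: R1=8-1=7
CMP R1, 5  (cmp 7,5)
JGT loop: taken
after AND R4, 6: R4=2&6=2
after AND R4, 63: R4=2&63=2
after SUB R1, 1: R1=7-1=6
CMP R1, 5  (cmp 6,5)
JGT loop: taken
after AND R4, 6: R4=2&6=2
after AND R4, 63: R4=2&63=2
after SUB R1, 1: R1=6-1=5
CMP R1, 5  (cmp 5,5)
JGT loop: not taken
after ADD R4, 16: R4=2+16=18
halt.
Total executed instructions: 19.

19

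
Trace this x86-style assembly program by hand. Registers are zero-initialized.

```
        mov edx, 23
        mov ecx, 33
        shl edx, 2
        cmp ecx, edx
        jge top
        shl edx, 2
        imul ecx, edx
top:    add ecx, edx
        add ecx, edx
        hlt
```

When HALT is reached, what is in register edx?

after mov edx, 23: edx=23
after mov ecx, 33: ecx=33
after shl edx, 2: edx=23<<2=92
cmp ecx, edx  (cmp 33,92)
jge top: not taken
after shl edx, 2: edx=92<<2=368
after imul ecx, edx: ecx=33*368=12144
after add ecx, edx: ecx=12144+368=12512
after add ecx, edx: ecx=12512+368=12880
halt.

368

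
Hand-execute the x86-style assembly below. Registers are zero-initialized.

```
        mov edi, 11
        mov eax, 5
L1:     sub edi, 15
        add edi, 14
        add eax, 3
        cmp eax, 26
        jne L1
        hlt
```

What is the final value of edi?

4

after mov edi, 11: edi=11
after mov eax, 5: eax=5
after sub edi, 15: edi=11-15=-4
after add edi, 14: edi=(-4)+14=10
after add eax, 3: eax=5+3=8
cmp eax, 26  (cmp 8,26)
jne L1: taken
after sub edi, 15: edi=10-15=-5
after add edi, 14: edi=(-5)+14=9
after add eax, 3: eax=8+3=11
cmp eax, 26  (cmp 11,26)
jne L1: taken
after sub edi, 15: edi=9-15=-6
after add edi, 14: edi=(-6)+14=8
after add eax, 3: eax=11+3=14
cmp eax, 26  (cmp 14,26)
jne L1: taken
after sub edi, 15: edi=8-15=-7
after add edi, 14: edi=(-7)+14=7
after add eax, 3: eax=14+3=17
cmp eax, 26  (cmp 17,26)
jne L1: taken
after sub edi, 15: edi=7-15=-8
after add edi, 14: edi=(-8)+14=6
after add eax, 3: eax=17+3=20
cmp eax, 26  (cmp 20,26)
jne L1: taken
after sub edi, 15: edi=6-15=-9
after add edi, 14: edi=(-9)+14=5
after add eax, 3: eax=20+3=23
cmp eax, 26  (cmp 23,26)
jne L1: taken
after sub edi, 15: edi=5-15=-10
after add edi, 14: edi=(-10)+14=4
after add eax, 3: eax=23+3=26
cmp eax, 26  (cmp 26,26)
jne L1: not taken
halt.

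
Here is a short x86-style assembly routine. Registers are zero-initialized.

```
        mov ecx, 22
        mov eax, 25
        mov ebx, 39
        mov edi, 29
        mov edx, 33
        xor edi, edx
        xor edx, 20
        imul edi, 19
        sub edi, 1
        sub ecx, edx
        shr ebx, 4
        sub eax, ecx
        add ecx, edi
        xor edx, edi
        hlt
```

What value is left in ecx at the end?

1108

after mov ecx, 22: ecx=22
after mov eax, 25: eax=25
after mov ebx, 39: ebx=39
after mov edi, 29: edi=29
after mov edx, 33: edx=33
after xor edi, edx: edi=29^33=60
after xor edx, 20: edx=33^20=53
after imul edi, 19: edi=60*19=1140
after sub edi, 1: edi=1140-1=1139
after sub ecx, edx: ecx=22-53=-31
after shr ebx, 4: ebx=39>>4=2
after sub eax, ecx: eax=25-(-31)=56
after add ecx, edi: ecx=(-31)+1139=1108
after xor edx, edi: edx=53^1139=1094
halt.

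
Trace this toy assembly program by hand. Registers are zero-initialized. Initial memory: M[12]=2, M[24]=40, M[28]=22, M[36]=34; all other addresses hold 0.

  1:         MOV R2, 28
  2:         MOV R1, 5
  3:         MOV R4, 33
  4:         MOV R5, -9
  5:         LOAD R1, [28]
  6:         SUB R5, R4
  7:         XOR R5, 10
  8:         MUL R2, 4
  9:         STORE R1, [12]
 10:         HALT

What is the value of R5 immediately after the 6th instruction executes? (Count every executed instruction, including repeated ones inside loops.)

-42

after MOV R2, 28: R2=28
after MOV R1, 5: R1=5
after MOV R4, 33: R4=33
after MOV R5, -9: R5=-9
after LOAD R1, [28]: R1=M[28]=22
after SUB R5, R4: R5=(-9)-33=-42
After step 6: R5 = -42.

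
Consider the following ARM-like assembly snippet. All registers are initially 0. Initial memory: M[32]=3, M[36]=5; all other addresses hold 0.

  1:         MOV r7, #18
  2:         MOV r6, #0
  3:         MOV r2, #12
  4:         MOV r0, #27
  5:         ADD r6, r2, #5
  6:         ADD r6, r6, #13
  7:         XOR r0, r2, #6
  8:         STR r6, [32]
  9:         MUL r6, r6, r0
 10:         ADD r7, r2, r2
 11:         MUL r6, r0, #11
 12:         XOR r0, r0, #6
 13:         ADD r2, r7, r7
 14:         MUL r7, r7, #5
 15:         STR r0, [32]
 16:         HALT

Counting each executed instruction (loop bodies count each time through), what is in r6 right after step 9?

after MOV r7, #18: r7=18
after MOV r6, #0: r6=0
after MOV r2, #12: r2=12
after MOV r0, #27: r0=27
after ADD r6, r2, #5: r6=12+5=17
after ADD r6, r6, #13: r6=17+13=30
after XOR r0, r2, #6: r0=12^6=10
STR r6, [32] → M[32]=30
after MUL r6, r6, r0: r6=30*10=300
After step 9: r6 = 300.

300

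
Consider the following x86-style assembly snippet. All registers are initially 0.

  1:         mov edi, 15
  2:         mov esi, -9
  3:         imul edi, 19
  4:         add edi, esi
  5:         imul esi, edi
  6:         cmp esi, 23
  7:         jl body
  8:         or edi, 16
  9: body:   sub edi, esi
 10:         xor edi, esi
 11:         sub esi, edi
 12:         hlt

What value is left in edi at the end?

mov edi, 15 → edi=15
mov esi, -9 → esi=-9
imul edi, 19 → edi=15*19=285
add edi, esi → edi=285+(-9)=276
imul esi, edi → esi=(-9)*276=-2484
cmp esi, 23  (cmp -2484,23)
jl body: taken
sub edi, esi → edi=276-(-2484)=2760
xor edi, esi → edi=2760^(-2484)=-892
sub esi, edi → esi=(-2484)-(-892)=-1592
halt.

-892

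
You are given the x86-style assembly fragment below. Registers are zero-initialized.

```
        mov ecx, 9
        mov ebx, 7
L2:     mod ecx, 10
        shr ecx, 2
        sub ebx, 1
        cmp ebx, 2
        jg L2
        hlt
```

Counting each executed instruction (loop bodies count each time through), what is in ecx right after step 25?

ecx=9
ebx=7
ecx=9%10=9
ecx=9>>2=2
ebx=7-1=6
cmp ebx, 2  (cmp 6,2)
jg L2: taken
ecx=2%10=2
ecx=2>>2=0
ebx=6-1=5
cmp ebx, 2  (cmp 5,2)
jg L2: taken
ecx=0%10=0
ecx=0>>2=0
ebx=5-1=4
cmp ebx, 2  (cmp 4,2)
jg L2: taken
ecx=0%10=0
ecx=0>>2=0
ebx=4-1=3
cmp ebx, 2  (cmp 3,2)
jg L2: taken
ecx=0%10=0
ecx=0>>2=0
ebx=3-1=2
After step 25: ecx = 0.

0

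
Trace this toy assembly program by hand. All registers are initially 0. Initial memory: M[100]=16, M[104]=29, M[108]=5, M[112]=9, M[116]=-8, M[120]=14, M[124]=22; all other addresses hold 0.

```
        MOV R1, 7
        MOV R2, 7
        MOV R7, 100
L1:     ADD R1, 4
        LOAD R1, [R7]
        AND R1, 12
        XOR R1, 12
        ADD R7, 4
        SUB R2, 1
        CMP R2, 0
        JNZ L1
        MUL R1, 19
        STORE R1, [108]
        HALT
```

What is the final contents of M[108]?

R1=7
R2=7
R7=100
R1=7+4=11
R1=M[100]=16
R1=16&12=0
R1=0^12=12
R7=100+4=104
R2=7-1=6
CMP R2, 0  (cmp 6,0)
JNZ L1: taken
R1=12+4=16
R1=M[104]=29
R1=29&12=12
R1=12^12=0
R7=104+4=108
R2=6-1=5
CMP R2, 0  (cmp 5,0)
JNZ L1: taken
R1=0+4=4
R1=M[108]=5
R1=5&12=4
R1=4^12=8
R7=108+4=112
R2=5-1=4
CMP R2, 0  (cmp 4,0)
JNZ L1: taken
R1=8+4=12
R1=M[112]=9
R1=9&12=8
R1=8^12=4
R7=112+4=116
R2=4-1=3
CMP R2, 0  (cmp 3,0)
JNZ L1: taken
R1=4+4=8
R1=M[116]=-8
R1=(-8)&12=8
R1=8^12=4
R7=116+4=120
R2=3-1=2
CMP R2, 0  (cmp 2,0)
JNZ L1: taken
R1=4+4=8
R1=M[120]=14
R1=14&12=12
R1=12^12=0
R7=120+4=124
R2=2-1=1
CMP R2, 0  (cmp 1,0)
JNZ L1: taken
R1=0+4=4
R1=M[124]=22
R1=22&12=4
R1=4^12=8
R7=124+4=128
R2=1-1=0
CMP R2, 0  (cmp 0,0)
JNZ L1: not taken
R1=8*19=152
STORE R1, [108] → M[108]=152
halt.

152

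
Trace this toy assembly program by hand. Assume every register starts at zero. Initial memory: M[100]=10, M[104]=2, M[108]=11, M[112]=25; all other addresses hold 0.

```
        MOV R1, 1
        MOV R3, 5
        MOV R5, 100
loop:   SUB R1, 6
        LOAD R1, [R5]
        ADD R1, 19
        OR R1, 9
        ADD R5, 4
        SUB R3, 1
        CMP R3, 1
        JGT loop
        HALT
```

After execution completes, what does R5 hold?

MOV R1, 1 → R1=1
MOV R3, 5 → R3=5
MOV R5, 100 → R5=100
SUB R1, 6 → R1=1-6=-5
LOAD R1, [R5] → R1=M[100]=10
ADD R1, 19 → R1=10+19=29
OR R1, 9 → R1=29|9=29
ADD R5, 4 → R5=100+4=104
SUB R3, 1 → R3=5-1=4
CMP R3, 1  (cmp 4,1)
JGT loop: taken
SUB R1, 6 → R1=29-6=23
LOAD R1, [R5] → R1=M[104]=2
ADD R1, 19 → R1=2+19=21
OR R1, 9 → R1=21|9=29
ADD R5, 4 → R5=104+4=108
SUB R3, 1 → R3=4-1=3
CMP R3, 1  (cmp 3,1)
JGT loop: taken
SUB R1, 6 → R1=29-6=23
LOAD R1, [R5] → R1=M[108]=11
ADD R1, 19 → R1=11+19=30
OR R1, 9 → R1=30|9=31
ADD R5, 4 → R5=108+4=112
SUB R3, 1 → R3=3-1=2
CMP R3, 1  (cmp 2,1)
JGT loop: taken
SUB R1, 6 → R1=31-6=25
LOAD R1, [R5] → R1=M[112]=25
ADD R1, 19 → R1=25+19=44
OR R1, 9 → R1=44|9=45
ADD R5, 4 → R5=112+4=116
SUB R3, 1 → R3=2-1=1
CMP R3, 1  (cmp 1,1)
JGT loop: not taken
halt.

116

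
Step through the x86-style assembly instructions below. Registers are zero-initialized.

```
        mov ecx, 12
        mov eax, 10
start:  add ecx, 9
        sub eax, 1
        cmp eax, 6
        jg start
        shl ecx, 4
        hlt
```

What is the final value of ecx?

mov ecx, 12 → ecx=12
mov eax, 10 → eax=10
add ecx, 9 → ecx=12+9=21
sub eax, 1 → eax=10-1=9
cmp eax, 6  (cmp 9,6)
jg start: taken
add ecx, 9 → ecx=21+9=30
sub eax, 1 → eax=9-1=8
cmp eax, 6  (cmp 8,6)
jg start: taken
add ecx, 9 → ecx=30+9=39
sub eax, 1 → eax=8-1=7
cmp eax, 6  (cmp 7,6)
jg start: taken
add ecx, 9 → ecx=39+9=48
sub eax, 1 → eax=7-1=6
cmp eax, 6  (cmp 6,6)
jg start: not taken
shl ecx, 4 → ecx=48<<4=768
halt.

768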